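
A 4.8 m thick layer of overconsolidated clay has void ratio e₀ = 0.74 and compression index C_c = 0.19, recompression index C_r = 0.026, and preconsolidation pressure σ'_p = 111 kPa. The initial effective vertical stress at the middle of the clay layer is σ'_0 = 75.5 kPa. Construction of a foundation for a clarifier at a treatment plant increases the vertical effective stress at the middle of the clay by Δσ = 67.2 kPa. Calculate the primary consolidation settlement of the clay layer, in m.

Final effective stress: σ'_f = 75.5 + 67.2 = 142.7 kPa.
σ'_f = 142.7 > σ'_p = 111 kPa, so the stress path crosses the preconsolidation pressure — recompression up to σ'_p, then virgin compression beyond:
S_c = H/(1+e₀)·[C_r·log₁₀(σ'_p/σ'_0) + C_c·log₁₀(σ'_f/σ'_p)]
    = 4.8/1.74 × [0.026×log₁₀(111/75.5) + 0.19×log₁₀(142.7/111)]
    = 2.7586 × [0.0043518 + 0.020729] = 0.06919 m

S_c ≈ 0.0692 m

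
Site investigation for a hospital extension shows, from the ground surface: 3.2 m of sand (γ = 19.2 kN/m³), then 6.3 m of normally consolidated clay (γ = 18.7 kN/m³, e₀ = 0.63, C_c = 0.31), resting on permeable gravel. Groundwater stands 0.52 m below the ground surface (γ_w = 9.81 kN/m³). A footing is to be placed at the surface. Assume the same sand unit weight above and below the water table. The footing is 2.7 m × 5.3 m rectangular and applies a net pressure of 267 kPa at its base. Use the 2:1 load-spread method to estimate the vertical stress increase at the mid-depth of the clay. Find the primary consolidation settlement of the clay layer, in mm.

S_c ≈ 236 mm

Mid-depth of clay below the ground surface: z = 3.2 + 6.3/2 = 6.35 m.
Total vertical stress at mid-clay: σ_v = 19.2×3.2 + 18.7×3.15 = 120.34 kPa.
Pore pressure: u = 9.81×(6.35 − 0.52) = 57.192 kPa.
Initial effective stress: σ'_0 = σ_v − u = 120.34 − 57.192 = 63.148 kPa.
Stress increase at mid-clay by the 2:1 spreading method:
Δσ = qBL/((B+z)(L+z)) = 267×2.7×5.3/((2.7+6.35)(5.3+6.35)) = 36.239 kPa
Final effective stress: σ'_f = σ'_0 + Δσ = 63.148 + 36.239 = 99.387 kPa.
Normally consolidated clay, so the full stress increment lies on the virgin compression line:
S_c = C_c·H/(1+e₀)·log₁₀(σ'_f/σ'_0) = 0.31×6.3/(1+0.63)×log₁₀(99.387/63.148)
    = 1.1982 × 0.19697 = 0.236 m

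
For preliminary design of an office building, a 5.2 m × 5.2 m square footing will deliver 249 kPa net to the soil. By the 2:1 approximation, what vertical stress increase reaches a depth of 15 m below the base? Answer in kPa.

By the 2:1 method the load spreads at 1 horizontal : 2 vertical, so at depth z the loaded area has grown by z in each plan dimension:
Δσ = qBL/((B+z)(L+z)) = 249×5.2×5.2/((5.2+15)(5.2+15)) = 16.501 kPa

Δσ_z ≈ 16.5 kPa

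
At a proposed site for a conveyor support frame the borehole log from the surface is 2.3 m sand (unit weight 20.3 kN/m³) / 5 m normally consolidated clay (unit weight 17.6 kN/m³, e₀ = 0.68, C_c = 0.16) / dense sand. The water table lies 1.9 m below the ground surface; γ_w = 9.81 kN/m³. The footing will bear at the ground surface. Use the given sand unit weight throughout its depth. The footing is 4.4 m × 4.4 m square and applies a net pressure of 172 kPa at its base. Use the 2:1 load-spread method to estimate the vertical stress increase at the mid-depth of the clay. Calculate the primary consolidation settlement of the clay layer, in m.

S_c ≈ 0.101 m

Mid-depth of clay below the ground surface: z = 2.3 + 5/2 = 4.8 m.
Total vertical stress at mid-clay: σ_v = 20.3×2.3 + 17.6×2.5 = 90.69 kPa.
Pore pressure: u = 9.81×(4.8 − 1.9) = 28.449 kPa.
Initial effective stress: σ'_0 = σ_v − u = 90.69 − 28.449 = 62.241 kPa.
Stress increase at mid-clay by the 2:1 spreading method:
Δσ = qBL/((B+z)(L+z)) = 172×4.4×4.4/((4.4+4.8)(4.4+4.8)) = 39.342 kPa
Final effective stress: σ'_f = σ'_0 + Δσ = 62.241 + 39.342 = 101.58 kPa.
Normally consolidated clay, so the full stress increment lies on the virgin compression line:
S_c = C_c·H/(1+e₀)·log₁₀(σ'_f/σ'_0) = 0.16×5/(1+0.68)×log₁₀(101.58/62.241)
    = 0.47619 × 0.21273 = 0.1013 m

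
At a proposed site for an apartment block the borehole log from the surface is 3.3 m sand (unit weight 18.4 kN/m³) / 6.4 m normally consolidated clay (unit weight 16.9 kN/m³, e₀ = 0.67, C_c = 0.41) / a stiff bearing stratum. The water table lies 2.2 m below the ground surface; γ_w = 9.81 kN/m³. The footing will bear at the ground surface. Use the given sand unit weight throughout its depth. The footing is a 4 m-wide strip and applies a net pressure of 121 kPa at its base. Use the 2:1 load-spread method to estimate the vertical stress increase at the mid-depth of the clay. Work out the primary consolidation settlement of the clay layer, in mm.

Mid-depth of clay below the ground surface: z = 3.3 + 6.4/2 = 6.5 m.
Total vertical stress at mid-clay: σ_v = 18.4×3.3 + 16.9×3.2 = 114.8 kPa.
Pore pressure: u = 9.81×(6.5 − 2.2) = 42.183 kPa.
Initial effective stress: σ'_0 = σ_v − u = 114.8 − 42.183 = 72.617 kPa.
Stress increase at mid-clay by the 2:1 spreading method:
Δσ = qB/(B+z) = 121×4/(4+6.5) = 46.095 kPa
Final effective stress: σ'_f = σ'_0 + Δσ = 72.617 + 46.095 = 118.71 kPa.
Normally consolidated clay, so the full stress increment lies on the virgin compression line:
S_c = C_c·H/(1+e₀)·log₁₀(σ'_f/σ'_0) = 0.41×6.4/(1+0.67)×log₁₀(118.71/72.617)
    = 1.5713 × 0.21345 = 0.3354 m

S_c ≈ 335 mm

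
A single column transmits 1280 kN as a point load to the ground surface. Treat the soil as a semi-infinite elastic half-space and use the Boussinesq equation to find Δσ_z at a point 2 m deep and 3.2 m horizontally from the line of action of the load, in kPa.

Boussinesq vertical stress below a point load on an elastic half-space:
Δσ_z = 3P/(2πz²) · [1 + (r/z)²]^(−5/2)
r/z = 3.2/2 = 1.6; [1+(r/z)²]^(−5/2) = 0.041819.
Δσ_z = 3×1280/(2π×2²) × 0.041819 = 152.79 × 0.041819 = 6.39 kPa

Δσ_z ≈ 6.39 kPa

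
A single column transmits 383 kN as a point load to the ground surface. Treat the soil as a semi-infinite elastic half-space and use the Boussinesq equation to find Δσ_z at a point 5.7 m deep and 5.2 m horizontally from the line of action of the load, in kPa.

Boussinesq vertical stress below a point load on an elastic half-space:
Δσ_z = 3P/(2πz²) · [1 + (r/z)²]^(−5/2)
r/z = 5.2/5.7 = 0.91228; [1+(r/z)²]^(−5/2) = 0.22006.
Δσ_z = 3×383/(2π×5.7²) × 0.22006 = 5.6285 × 0.22006 = 1.239 kPa

Δσ_z ≈ 1.24 kPa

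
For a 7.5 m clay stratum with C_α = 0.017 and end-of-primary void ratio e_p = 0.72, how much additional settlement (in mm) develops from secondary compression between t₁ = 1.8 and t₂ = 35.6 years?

Secondary compression: S_s = C_α·H/(1+e_p)·log₁₀(t₂/t₁)
S_s = 0.017×7.5/(1+0.72)×log₁₀(35.6/1.8)
    = 0.07413 × 1.296 = 0.09608 m

S_s ≈ 96.1 mm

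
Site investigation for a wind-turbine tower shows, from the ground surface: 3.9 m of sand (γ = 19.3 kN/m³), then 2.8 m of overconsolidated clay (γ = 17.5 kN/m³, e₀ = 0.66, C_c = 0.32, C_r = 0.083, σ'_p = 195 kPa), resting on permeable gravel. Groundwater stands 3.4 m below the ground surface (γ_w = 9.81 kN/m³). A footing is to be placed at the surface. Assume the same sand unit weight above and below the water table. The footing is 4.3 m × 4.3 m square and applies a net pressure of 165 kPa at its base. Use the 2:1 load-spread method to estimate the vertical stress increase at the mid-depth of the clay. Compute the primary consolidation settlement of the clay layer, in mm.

Mid-depth of clay below the ground surface: z = 3.9 + 2.8/2 = 5.3 m.
Total vertical stress at mid-clay: σ_v = 19.3×3.9 + 17.5×1.4 = 99.77 kPa.
Pore pressure: u = 9.81×(5.3 − 3.4) = 18.639 kPa.
Initial effective stress: σ'_0 = σ_v − u = 99.77 − 18.639 = 81.131 kPa.
Stress increase at mid-clay by the 2:1 spreading method:
Δσ = qBL/((B+z)(L+z)) = 165×4.3×4.3/((4.3+5.3)(4.3+5.3)) = 33.104 kPa
Final effective stress: σ'_f = 81.131 + 33.104 = 114.23 kPa.
σ'_f = 114.23 ≤ σ'_p = 195 kPa, so the clay remains overconsolidated and only the recompression index applies:
S_c = C_r·H/(1+e₀)·log₁₀(σ'_f/σ'_0) = 0.083×2.8/1.66×log₁₀(114.23/81.131)
    = 0.14 × 0.14859 = 0.0208 m

S_c ≈ 20.8 mm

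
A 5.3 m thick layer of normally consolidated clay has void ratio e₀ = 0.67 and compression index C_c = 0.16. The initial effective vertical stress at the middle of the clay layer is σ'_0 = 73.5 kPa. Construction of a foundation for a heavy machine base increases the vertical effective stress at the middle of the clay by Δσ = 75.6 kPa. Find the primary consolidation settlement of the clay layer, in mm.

Final effective stress: σ'_f = σ'_0 + Δσ = 73.5 + 75.6 = 149.1 kPa.
Normally consolidated clay, so the full stress increment lies on the virgin compression line:
S_c = C_c·H/(1+e₀)·log₁₀(σ'_f/σ'_0) = 0.16×5.3/(1+0.67)×log₁₀(149.1/73.5)
    = 0.50778 × 0.30719 = 0.156 m

S_c ≈ 156 mm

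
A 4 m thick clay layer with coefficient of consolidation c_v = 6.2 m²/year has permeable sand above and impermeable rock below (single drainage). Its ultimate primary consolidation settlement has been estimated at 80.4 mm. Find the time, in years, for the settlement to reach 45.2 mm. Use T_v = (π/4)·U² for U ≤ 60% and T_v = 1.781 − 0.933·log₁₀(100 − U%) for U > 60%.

Drainage path length: H_d = H = 4 m (single drainage).
U = S(t)/S_ult = 45.2/80.4 = 0.5622.
U ≤ 60%: T_v = (π/4)·U² = (π/4)×0.56219² = 0.24823.
t = T_v·H_d²/c_v = 0.24823×4²/6.2 = 0.6406 years.

t ≈ 0.641 years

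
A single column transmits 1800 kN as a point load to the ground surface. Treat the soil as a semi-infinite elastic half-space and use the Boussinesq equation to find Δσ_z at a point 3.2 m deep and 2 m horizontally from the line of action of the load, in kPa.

Δσ_z ≈ 36.8 kPa

Boussinesq vertical stress below a point load on an elastic half-space:
Δσ_z = 3P/(2πz²) · [1 + (r/z)²]^(−5/2)
r/z = 2/3.2 = 0.625; [1+(r/z)²]^(−5/2) = 0.43851.
Δσ_z = 3×1800/(2π×3.2²) × 0.43851 = 83.929 × 0.43851 = 36.8 kPa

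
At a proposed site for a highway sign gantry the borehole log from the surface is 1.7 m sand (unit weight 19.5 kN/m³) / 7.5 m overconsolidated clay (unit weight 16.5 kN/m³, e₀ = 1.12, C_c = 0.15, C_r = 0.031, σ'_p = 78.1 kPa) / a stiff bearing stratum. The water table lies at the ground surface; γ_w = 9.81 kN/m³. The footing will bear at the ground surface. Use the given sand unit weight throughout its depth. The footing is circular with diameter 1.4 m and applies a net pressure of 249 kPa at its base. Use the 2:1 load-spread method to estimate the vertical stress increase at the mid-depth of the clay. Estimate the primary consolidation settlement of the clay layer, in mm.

S_c ≈ 10.6 mm

Mid-depth of clay below the ground surface: z = 1.7 + 7.5/2 = 5.45 m.
Total vertical stress at mid-clay: σ_v = 19.5×1.7 + 16.5×3.75 = 95.025 kPa.
Pore pressure: u = 9.81×(5.45 − 0) = 53.465 kPa.
Initial effective stress: σ'_0 = σ_v − u = 95.025 − 53.465 = 41.56 kPa.
Stress increase at mid-clay by the 2:1 spreading method:
Δσ ≈ qD²/(D+z)² = 249×1.4²/(1.4+5.45)² = 10.401 kPa
Final effective stress: σ'_f = 41.56 + 10.401 = 51.961 kPa.
σ'_f = 51.961 ≤ σ'_p = 78.1 kPa, so the clay remains overconsolidated and only the recompression index applies:
S_c = C_r·H/(1+e₀)·log₁₀(σ'_f/σ'_0) = 0.031×7.5/2.12×log₁₀(51.961/41.56)
    = 0.10967 × 0.097002 = 0.01064 m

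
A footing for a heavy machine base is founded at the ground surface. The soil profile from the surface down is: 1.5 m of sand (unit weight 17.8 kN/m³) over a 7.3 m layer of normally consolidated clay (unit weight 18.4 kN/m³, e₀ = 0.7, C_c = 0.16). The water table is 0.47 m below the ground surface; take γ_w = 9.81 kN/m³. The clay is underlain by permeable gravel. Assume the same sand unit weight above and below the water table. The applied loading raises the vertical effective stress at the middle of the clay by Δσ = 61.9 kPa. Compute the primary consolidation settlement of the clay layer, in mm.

S_c ≈ 247 mm

Mid-depth of clay below the ground surface: z = 1.5 + 7.3/2 = 5.15 m.
Total vertical stress at mid-clay: σ_v = 17.8×1.5 + 18.4×3.65 = 93.86 kPa.
Pore pressure: u = 9.81×(5.15 − 0.47) = 45.911 kPa.
Initial effective stress: σ'_0 = σ_v − u = 93.86 − 45.911 = 47.949 kPa.
Final effective stress: σ'_f = σ'_0 + Δσ = 47.949 + 61.9 = 109.85 kPa.
Normally consolidated clay, so the full stress increment lies on the virgin compression line:
S_c = C_c·H/(1+e₀)·log₁₀(σ'_f/σ'_0) = 0.16×7.3/(1+0.7)×log₁₀(109.85/47.949)
    = 0.68706 × 0.36002 = 0.2474 m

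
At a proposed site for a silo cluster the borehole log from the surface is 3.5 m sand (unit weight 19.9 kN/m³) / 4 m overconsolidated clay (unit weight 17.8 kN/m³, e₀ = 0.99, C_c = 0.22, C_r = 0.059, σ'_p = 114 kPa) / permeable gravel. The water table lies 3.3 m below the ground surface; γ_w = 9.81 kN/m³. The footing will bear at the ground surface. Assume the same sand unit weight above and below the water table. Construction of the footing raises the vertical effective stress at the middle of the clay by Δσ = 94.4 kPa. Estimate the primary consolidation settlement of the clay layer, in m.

S_c ≈ 0.102 m

Mid-depth of clay below the ground surface: z = 3.5 + 4/2 = 5.5 m.
Total vertical stress at mid-clay: σ_v = 19.9×3.5 + 17.8×2 = 105.25 kPa.
Pore pressure: u = 9.81×(5.5 − 3.3) = 21.582 kPa.
Initial effective stress: σ'_0 = σ_v − u = 105.25 − 21.582 = 83.668 kPa.
Final effective stress: σ'_f = 83.668 + 94.4 = 178.07 kPa.
σ'_f = 178.07 > σ'_p = 114 kPa, so the stress path crosses the preconsolidation pressure — recompression up to σ'_p, then virgin compression beyond:
S_c = H/(1+e₀)·[C_r·log₁₀(σ'_p/σ'_0) + C_c·log₁₀(σ'_f/σ'_p)]
    = 4/1.99 × [0.059×log₁₀(114/83.668) + 0.22×log₁₀(178.07/114)]
    = 2.0101 × [0.0079264 + 0.042611] = 0.1016 m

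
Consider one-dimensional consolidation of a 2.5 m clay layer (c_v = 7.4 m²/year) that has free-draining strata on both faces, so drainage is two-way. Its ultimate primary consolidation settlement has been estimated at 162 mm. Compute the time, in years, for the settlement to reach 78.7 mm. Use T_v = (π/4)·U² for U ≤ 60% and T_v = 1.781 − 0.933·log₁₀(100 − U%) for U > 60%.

t ≈ 0.0391 years

Drainage path length: H_d = H/2 = 1.25 m (double drainage).
U = S(t)/S_ult = 78.7/162 = 0.4858.
U ≤ 60%: T_v = (π/4)·U² = (π/4)×0.4858² = 0.18536.
t = T_v·H_d²/c_v = 0.18536×1.25²/7.4 = 0.03914 years.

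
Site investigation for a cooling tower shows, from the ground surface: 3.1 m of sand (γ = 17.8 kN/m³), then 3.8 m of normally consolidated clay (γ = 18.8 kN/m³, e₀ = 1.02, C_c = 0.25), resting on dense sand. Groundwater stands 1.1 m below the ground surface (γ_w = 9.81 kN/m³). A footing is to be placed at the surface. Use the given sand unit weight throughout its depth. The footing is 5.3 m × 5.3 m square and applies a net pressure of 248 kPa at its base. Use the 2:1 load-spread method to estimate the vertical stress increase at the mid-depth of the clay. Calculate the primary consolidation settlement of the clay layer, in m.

S_c ≈ 0.165 m

Mid-depth of clay below the ground surface: z = 3.1 + 3.8/2 = 5 m.
Total vertical stress at mid-clay: σ_v = 17.8×3.1 + 18.8×1.9 = 90.9 kPa.
Pore pressure: u = 9.81×(5 − 1.1) = 38.259 kPa.
Initial effective stress: σ'_0 = σ_v − u = 90.9 − 38.259 = 52.641 kPa.
Stress increase at mid-clay by the 2:1 spreading method:
Δσ = qBL/((B+z)(L+z)) = 248×5.3×5.3/((5.3+5)(5.3+5)) = 65.664 kPa
Final effective stress: σ'_f = σ'_0 + Δσ = 52.641 + 65.664 = 118.31 kPa.
Normally consolidated clay, so the full stress increment lies on the virgin compression line:
S_c = C_c·H/(1+e₀)·log₁₀(σ'_f/σ'_0) = 0.25×3.8/(1+1.02)×log₁₀(118.31/52.641)
    = 0.4703 × 0.3517 = 0.1654 m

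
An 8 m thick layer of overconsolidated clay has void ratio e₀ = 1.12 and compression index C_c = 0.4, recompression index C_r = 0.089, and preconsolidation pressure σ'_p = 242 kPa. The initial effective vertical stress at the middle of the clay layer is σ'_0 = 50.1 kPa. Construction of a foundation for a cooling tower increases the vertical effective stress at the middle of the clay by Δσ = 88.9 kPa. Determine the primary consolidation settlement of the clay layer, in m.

Final effective stress: σ'_f = 50.1 + 88.9 = 139 kPa.
σ'_f = 139 ≤ σ'_p = 242 kPa, so the clay remains overconsolidated and only the recompression index applies:
S_c = C_r·H/(1+e₀)·log₁₀(σ'_f/σ'_0) = 0.089×8/2.12×log₁₀(139/50.1)
    = 0.33585 × 0.44318 = 0.1488 m

S_c ≈ 0.149 m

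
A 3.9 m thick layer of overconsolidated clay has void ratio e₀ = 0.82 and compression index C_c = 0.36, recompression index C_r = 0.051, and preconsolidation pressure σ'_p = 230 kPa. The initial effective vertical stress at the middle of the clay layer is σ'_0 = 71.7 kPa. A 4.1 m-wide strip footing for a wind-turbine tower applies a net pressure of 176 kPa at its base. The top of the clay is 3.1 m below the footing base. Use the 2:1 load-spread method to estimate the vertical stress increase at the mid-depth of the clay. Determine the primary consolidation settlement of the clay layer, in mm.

S_c ≈ 35.2 mm

Mid-depth of clay below the footing base: z = 3.1 + 3.9/2 = 5.05 m.
Stress increase at mid-clay by the 2:1 spreading method:
Δσ = qB/(B+z) = 176×4.1/(4.1+5.05) = 78.863 kPa
Final effective stress: σ'_f = 71.7 + 78.863 = 150.56 kPa.
σ'_f = 150.56 ≤ σ'_p = 230 kPa, so the clay remains overconsolidated and only the recompression index applies:
S_c = C_r·H/(1+e₀)·log₁₀(σ'_f/σ'_0) = 0.051×3.9/1.82×log₁₀(150.56/71.7)
    = 0.10929 × 0.32219 = 0.03521 m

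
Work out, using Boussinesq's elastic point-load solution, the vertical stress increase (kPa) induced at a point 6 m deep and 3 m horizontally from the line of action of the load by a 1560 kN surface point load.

Δσ_z ≈ 11.8 kPa

Boussinesq vertical stress below a point load on an elastic half-space:
Δσ_z = 3P/(2πz²) · [1 + (r/z)²]^(−5/2)
r/z = 3/6 = 0.5; [1+(r/z)²]^(−5/2) = 0.57243.
Δσ_z = 3×1560/(2π×6²) × 0.57243 = 20.69 × 0.57243 = 11.84 kPa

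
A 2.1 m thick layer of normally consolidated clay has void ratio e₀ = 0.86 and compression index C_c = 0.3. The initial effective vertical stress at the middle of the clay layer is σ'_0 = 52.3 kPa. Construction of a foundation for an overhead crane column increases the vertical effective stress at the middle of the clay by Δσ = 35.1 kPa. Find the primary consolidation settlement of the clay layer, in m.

S_c ≈ 0.0755 m

Final effective stress: σ'_f = σ'_0 + Δσ = 52.3 + 35.1 = 87.4 kPa.
Normally consolidated clay, so the full stress increment lies on the virgin compression line:
S_c = C_c·H/(1+e₀)·log₁₀(σ'_f/σ'_0) = 0.3×2.1/(1+0.86)×log₁₀(87.4/52.3)
    = 0.33871 × 0.22301 = 0.07554 m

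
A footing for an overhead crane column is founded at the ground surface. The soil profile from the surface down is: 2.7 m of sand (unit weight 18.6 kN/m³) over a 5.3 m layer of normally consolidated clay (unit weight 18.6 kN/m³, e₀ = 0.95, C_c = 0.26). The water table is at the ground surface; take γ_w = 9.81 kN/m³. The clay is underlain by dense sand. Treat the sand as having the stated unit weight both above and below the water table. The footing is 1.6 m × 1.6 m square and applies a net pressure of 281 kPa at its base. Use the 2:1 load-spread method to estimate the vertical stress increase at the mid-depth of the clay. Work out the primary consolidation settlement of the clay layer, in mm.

Mid-depth of clay below the ground surface: z = 2.7 + 5.3/2 = 5.35 m.
Total vertical stress at mid-clay: σ_v = 18.6×2.7 + 18.6×2.65 = 99.51 kPa.
Pore pressure: u = 9.81×(5.35 − 0) = 52.483 kPa.
Initial effective stress: σ'_0 = σ_v − u = 99.51 − 52.483 = 47.027 kPa.
Stress increase at mid-clay by the 2:1 spreading method:
Δσ = qBL/((B+z)(L+z)) = 281×1.6×1.6/((1.6+5.35)(1.6+5.35)) = 14.893 kPa
Final effective stress: σ'_f = σ'_0 + Δσ = 47.027 + 14.893 = 61.92 kPa.
Normally consolidated clay, so the full stress increment lies on the virgin compression line:
S_c = C_c·H/(1+e₀)·log₁₀(σ'_f/σ'_0) = 0.26×5.3/(1+0.95)×log₁₀(61.92/47.027)
    = 0.70667 × 0.11948 = 0.08443 m

S_c ≈ 84.4 mm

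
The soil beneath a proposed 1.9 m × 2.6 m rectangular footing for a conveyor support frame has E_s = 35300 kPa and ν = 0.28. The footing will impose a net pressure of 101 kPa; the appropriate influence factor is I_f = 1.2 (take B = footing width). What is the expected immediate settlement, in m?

S_e ≈ 0.00601 m

Immediate (elastic) settlement: S_e = q·B·(1−ν²)/E_s · I_f.
S_e = 101 × 1.9 × (1 − 0.28²) / 35300 × 1.2
    = 101 × 1.9 × 0.9216 / 35300 × 1.2
    = 0.006012 m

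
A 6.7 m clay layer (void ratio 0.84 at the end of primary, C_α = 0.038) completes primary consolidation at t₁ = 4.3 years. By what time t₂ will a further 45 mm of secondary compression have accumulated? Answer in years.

S_s = C_α·H/(1+e_p)·log₁₀(t₂/t₁) ⇒ log₁₀(t₂/t₁) = S_s·(1+e_p)/(C_α·H).
log₁₀(t₂/t₁) = 0.045 × (1+0.84) / (0.038×6.7) = 0.3252
t₂ = t₁ × 10^0.3252 = 4.3 × 2.115 = 9.093 years

t₂ ≈ 9.09 years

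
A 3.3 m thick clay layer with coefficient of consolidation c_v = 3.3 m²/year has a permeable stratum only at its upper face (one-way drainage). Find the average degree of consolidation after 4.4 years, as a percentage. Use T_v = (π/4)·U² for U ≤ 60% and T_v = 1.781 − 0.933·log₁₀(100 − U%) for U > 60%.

U ≈ 97 %

Drainage path length: H_d = H = 3.3 m (single drainage).
T_v = c_v·t/H_d² = 3.3×4.4/3.3² = 1.3333.
T_v = 1.3333 corresponds to the U > 60% branch:
U = 1 − 10^((1.781 − T_v)/0.933)/100 = 0.9698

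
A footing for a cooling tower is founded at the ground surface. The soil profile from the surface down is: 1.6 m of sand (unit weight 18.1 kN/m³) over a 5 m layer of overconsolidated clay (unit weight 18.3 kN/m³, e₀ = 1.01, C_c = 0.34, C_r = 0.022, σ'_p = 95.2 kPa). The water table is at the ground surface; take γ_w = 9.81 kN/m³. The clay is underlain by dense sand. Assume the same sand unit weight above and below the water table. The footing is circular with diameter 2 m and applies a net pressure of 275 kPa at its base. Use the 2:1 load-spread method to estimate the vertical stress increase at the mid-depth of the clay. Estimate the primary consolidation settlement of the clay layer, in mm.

S_c ≈ 14.7 mm

Mid-depth of clay below the ground surface: z = 1.6 + 5/2 = 4.1 m.
Total vertical stress at mid-clay: σ_v = 18.1×1.6 + 18.3×2.5 = 74.71 kPa.
Pore pressure: u = 9.81×(4.1 − 0) = 40.221 kPa.
Initial effective stress: σ'_0 = σ_v − u = 74.71 − 40.221 = 34.489 kPa.
Stress increase at mid-clay by the 2:1 spreading method:
Δσ ≈ qD²/(D+z)² = 275×2²/(2+4.1)² = 29.562 kPa
Final effective stress: σ'_f = 34.489 + 29.562 = 64.051 kPa.
σ'_f = 64.051 ≤ σ'_p = 95.2 kPa, so the clay remains overconsolidated and only the recompression index applies:
S_c = C_r·H/(1+e₀)·log₁₀(σ'_f/σ'_0) = 0.022×5/2.01×log₁₀(64.051/34.489)
    = 0.054727 × 0.26885 = 0.01471 m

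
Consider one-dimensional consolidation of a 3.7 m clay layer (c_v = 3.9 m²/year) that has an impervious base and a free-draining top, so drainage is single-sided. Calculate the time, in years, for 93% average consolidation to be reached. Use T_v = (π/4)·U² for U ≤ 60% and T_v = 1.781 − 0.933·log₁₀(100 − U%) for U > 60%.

Drainage path length: H_d = H = 3.7 m (single drainage).
U > 60%: T_v = 1.781 − 0.933·log₁₀(100 − 93) = 0.99252.
t = T_v·H_d²/c_v = 0.99252×3.7²/3.9 = 3.484 years.

t ≈ 3.48 years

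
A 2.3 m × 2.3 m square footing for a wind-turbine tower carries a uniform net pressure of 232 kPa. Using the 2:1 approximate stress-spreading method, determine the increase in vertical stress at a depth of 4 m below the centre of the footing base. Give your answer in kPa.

By the 2:1 method the load spreads at 1 horizontal : 2 vertical, so at depth z the loaded area has grown by z in each plan dimension:
Δσ = qBL/((B+z)(L+z)) = 232×2.3×2.3/((2.3+4)(2.3+4)) = 30.922 kPa

Δσ_z ≈ 30.9 kPa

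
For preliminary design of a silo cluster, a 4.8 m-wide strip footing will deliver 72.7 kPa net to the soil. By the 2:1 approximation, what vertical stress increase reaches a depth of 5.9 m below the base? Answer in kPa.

By the 2:1 method the load spreads at 1 horizontal : 2 vertical, so at depth z the loaded area has grown by z in each plan dimension:
Δσ = qB/(B+z) = 72.7×4.8/(4.8+5.9) = 32.613 kPa

Δσ_z ≈ 32.6 kPa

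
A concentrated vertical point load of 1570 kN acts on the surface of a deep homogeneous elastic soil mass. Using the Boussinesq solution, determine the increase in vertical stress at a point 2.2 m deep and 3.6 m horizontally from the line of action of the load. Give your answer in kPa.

Boussinesq vertical stress below a point load on an elastic half-space:
Δσ_z = 3P/(2πz²) · [1 + (r/z)²]^(−5/2)
r/z = 3.6/2.2 = 1.6364; [1+(r/z)²]^(−5/2) = 0.038553.
Δσ_z = 3×1570/(2π×2.2²) × 0.038553 = 154.88 × 0.038553 = 5.971 kPa

Δσ_z ≈ 5.97 kPa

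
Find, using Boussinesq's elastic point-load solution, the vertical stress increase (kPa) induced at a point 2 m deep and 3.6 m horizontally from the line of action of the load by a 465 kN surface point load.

Boussinesq vertical stress below a point load on an elastic half-space:
Δσ_z = 3P/(2πz²) · [1 + (r/z)²]^(−5/2)
r/z = 3.6/2 = 1.8; [1+(r/z)²]^(−5/2) = 0.027014.
Δσ_z = 3×465/(2π×2²) × 0.027014 = 55.505 × 0.027014 = 1.499 kPa

Δσ_z ≈ 1.5 kPa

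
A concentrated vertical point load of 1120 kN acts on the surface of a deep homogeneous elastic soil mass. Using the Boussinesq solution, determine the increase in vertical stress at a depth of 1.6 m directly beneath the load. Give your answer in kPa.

Boussinesq vertical stress below a point load on an elastic half-space:
Δσ_z = 3P/(2πz²) · [1 + (r/z)²]^(−5/2)
r/z = 0/1.6 = 0; [1+(r/z)²]^(−5/2) = 1.
Δσ_z = 3×1120/(2π×1.6²) × 1 = 208.89 × 1 = 208.9 kPa

Δσ_z ≈ 209 kPa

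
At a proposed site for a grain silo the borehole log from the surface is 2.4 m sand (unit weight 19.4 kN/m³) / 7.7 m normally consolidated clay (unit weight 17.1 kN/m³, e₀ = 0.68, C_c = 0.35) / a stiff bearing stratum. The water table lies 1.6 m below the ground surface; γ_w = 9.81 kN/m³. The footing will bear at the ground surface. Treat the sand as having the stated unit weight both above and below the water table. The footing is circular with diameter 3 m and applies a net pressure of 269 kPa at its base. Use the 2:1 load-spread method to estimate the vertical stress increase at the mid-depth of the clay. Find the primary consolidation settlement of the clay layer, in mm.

S_c ≈ 246 mm

Mid-depth of clay below the ground surface: z = 2.4 + 7.7/2 = 6.25 m.
Total vertical stress at mid-clay: σ_v = 19.4×2.4 + 17.1×3.85 = 112.4 kPa.
Pore pressure: u = 9.81×(6.25 − 1.6) = 45.617 kPa.
Initial effective stress: σ'_0 = σ_v − u = 112.4 − 45.617 = 66.783 kPa.
Stress increase at mid-clay by the 2:1 spreading method:
Δσ ≈ qD²/(D+z)² = 269×3²/(3+6.25)² = 28.295 kPa
Final effective stress: σ'_f = σ'_0 + Δσ = 66.783 + 28.295 = 95.078 kPa.
Normally consolidated clay, so the full stress increment lies on the virgin compression line:
S_c = C_c·H/(1+e₀)·log₁₀(σ'_f/σ'_0) = 0.35×7.7/(1+0.68)×log₁₀(95.078/66.783)
    = 1.6042 × 0.15341 = 0.2461 m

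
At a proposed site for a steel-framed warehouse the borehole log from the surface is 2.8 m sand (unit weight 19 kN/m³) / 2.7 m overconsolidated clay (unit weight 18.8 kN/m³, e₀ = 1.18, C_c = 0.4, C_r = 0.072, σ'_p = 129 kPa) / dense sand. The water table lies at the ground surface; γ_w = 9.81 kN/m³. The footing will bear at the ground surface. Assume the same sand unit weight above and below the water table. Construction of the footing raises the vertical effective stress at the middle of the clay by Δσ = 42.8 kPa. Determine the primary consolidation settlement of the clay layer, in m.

S_c ≈ 0.0293 m

Mid-depth of clay below the ground surface: z = 2.8 + 2.7/2 = 4.15 m.
Total vertical stress at mid-clay: σ_v = 19×2.8 + 18.8×1.35 = 78.58 kPa.
Pore pressure: u = 9.81×(4.15 − 0) = 40.712 kPa.
Initial effective stress: σ'_0 = σ_v − u = 78.58 − 40.712 = 37.868 kPa.
Final effective stress: σ'_f = 37.868 + 42.8 = 80.668 kPa.
σ'_f = 80.668 ≤ σ'_p = 129 kPa, so the clay remains overconsolidated and only the recompression index applies:
S_c = C_r·H/(1+e₀)·log₁₀(σ'_f/σ'_0) = 0.072×2.7/2.18×log₁₀(80.668/37.868)
    = 0.089172 × 0.32843 = 0.02929 m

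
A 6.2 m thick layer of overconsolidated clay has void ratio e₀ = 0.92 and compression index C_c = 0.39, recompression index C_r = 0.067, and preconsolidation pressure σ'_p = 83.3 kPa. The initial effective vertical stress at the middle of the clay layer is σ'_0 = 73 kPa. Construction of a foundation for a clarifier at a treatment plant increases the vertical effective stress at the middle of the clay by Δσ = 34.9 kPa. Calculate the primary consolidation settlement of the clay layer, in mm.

Final effective stress: σ'_f = 73 + 34.9 = 107.9 kPa.
σ'_f = 107.9 > σ'_p = 83.3 kPa, so the stress path crosses the preconsolidation pressure — recompression up to σ'_p, then virgin compression beyond:
S_c = H/(1+e₀)·[C_r·log₁₀(σ'_p/σ'_0) + C_c·log₁₀(σ'_f/σ'_p)]
    = 6.2/1.92 × [0.067×log₁₀(83.3/73) + 0.39×log₁₀(107.9/83.3)]
    = 3.2292 × [0.0038406 + 0.043827] = 0.1539 m

S_c ≈ 154 mm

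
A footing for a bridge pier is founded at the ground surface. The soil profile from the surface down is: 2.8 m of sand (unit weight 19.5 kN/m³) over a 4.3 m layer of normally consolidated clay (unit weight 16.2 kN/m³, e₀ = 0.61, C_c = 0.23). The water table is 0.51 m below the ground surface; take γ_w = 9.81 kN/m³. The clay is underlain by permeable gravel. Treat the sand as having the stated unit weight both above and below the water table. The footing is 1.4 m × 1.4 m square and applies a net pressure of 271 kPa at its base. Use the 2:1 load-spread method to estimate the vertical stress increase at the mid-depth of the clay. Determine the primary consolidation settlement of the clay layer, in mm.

Mid-depth of clay below the ground surface: z = 2.8 + 4.3/2 = 4.95 m.
Total vertical stress at mid-clay: σ_v = 19.5×2.8 + 16.2×2.15 = 89.43 kPa.
Pore pressure: u = 9.81×(4.95 − 0.51) = 43.556 kPa.
Initial effective stress: σ'_0 = σ_v − u = 89.43 − 43.556 = 45.874 kPa.
Stress increase at mid-clay by the 2:1 spreading method:
Δσ = qBL/((B+z)(L+z)) = 271×1.4×1.4/((1.4+4.95)(1.4+4.95)) = 13.173 kPa
Final effective stress: σ'_f = σ'_0 + Δσ = 45.874 + 13.173 = 59.047 kPa.
Normally consolidated clay, so the full stress increment lies on the virgin compression line:
S_c = C_c·H/(1+e₀)·log₁₀(σ'_f/σ'_0) = 0.23×4.3/(1+0.61)×log₁₀(59.047/45.874)
    = 0.61429 × 0.10963 = 0.06734 m

S_c ≈ 67.3 mm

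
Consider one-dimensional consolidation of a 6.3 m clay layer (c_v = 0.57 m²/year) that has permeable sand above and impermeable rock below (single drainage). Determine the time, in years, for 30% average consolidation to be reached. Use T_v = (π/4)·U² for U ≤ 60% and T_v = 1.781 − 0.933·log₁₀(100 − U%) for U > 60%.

Drainage path length: H_d = H = 6.3 m (single drainage).
U ≤ 60%: T_v = (π/4)·U² = (π/4)×0.3² = 0.070686.
t = T_v·H_d²/c_v = 0.070686×6.3²/0.57 = 4.922 years.

t ≈ 4.92 years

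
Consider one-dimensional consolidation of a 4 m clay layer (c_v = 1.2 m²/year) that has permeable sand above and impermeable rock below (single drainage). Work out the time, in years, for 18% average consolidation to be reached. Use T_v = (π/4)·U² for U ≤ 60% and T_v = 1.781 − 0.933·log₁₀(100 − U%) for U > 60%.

Drainage path length: H_d = H = 4 m (single drainage).
U ≤ 60%: T_v = (π/4)·U² = (π/4)×0.18² = 0.025447.
t = T_v·H_d²/c_v = 0.025447×4²/1.2 = 0.3393 years.

t ≈ 0.339 years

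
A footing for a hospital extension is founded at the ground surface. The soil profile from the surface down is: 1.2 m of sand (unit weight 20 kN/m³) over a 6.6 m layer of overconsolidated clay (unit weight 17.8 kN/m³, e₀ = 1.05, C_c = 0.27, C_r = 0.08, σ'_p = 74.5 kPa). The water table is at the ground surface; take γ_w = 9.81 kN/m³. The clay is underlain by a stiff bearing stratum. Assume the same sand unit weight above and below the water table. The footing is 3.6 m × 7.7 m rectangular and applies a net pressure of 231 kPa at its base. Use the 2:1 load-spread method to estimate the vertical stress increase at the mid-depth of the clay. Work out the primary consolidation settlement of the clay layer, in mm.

Mid-depth of clay below the ground surface: z = 1.2 + 6.6/2 = 4.5 m.
Total vertical stress at mid-clay: σ_v = 20×1.2 + 17.8×3.3 = 82.74 kPa.
Pore pressure: u = 9.81×(4.5 − 0) = 44.145 kPa.
Initial effective stress: σ'_0 = σ_v − u = 82.74 − 44.145 = 38.595 kPa.
Stress increase at mid-clay by the 2:1 spreading method:
Δσ = qBL/((B+z)(L+z)) = 231×3.6×7.7/((3.6+4.5)(7.7+4.5)) = 64.798 kPa
Final effective stress: σ'_f = 38.595 + 64.798 = 103.39 kPa.
σ'_f = 103.39 > σ'_p = 74.5 kPa, so the stress path crosses the preconsolidation pressure — recompression up to σ'_p, then virgin compression beyond:
S_c = H/(1+e₀)·[C_r·log₁₀(σ'_p/σ'_0) + C_c·log₁₀(σ'_f/σ'_p)]
    = 6.6/2.05 × [0.08×log₁₀(74.5/38.595) + 0.27×log₁₀(103.39/74.5)]
    = 3.2195 × [0.02285 + 0.038427] = 0.1973 m

S_c ≈ 197 mm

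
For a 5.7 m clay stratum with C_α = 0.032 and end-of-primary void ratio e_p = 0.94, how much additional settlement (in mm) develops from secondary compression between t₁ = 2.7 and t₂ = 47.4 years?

Secondary compression: S_s = C_α·H/(1+e_p)·log₁₀(t₂/t₁)
S_s = 0.032×5.7/(1+0.94)×log₁₀(47.4/2.7)
    = 0.09402 × 1.244 = 0.117 m

S_s ≈ 117 mm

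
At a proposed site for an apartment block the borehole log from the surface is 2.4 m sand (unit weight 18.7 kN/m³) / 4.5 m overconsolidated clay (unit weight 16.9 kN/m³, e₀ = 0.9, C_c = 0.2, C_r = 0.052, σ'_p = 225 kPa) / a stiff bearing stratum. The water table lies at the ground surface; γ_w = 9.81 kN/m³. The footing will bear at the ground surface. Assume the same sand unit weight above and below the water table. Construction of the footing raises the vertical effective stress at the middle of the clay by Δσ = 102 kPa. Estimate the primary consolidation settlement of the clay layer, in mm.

S_c ≈ 70.5 mm

Mid-depth of clay below the ground surface: z = 2.4 + 4.5/2 = 4.65 m.
Total vertical stress at mid-clay: σ_v = 18.7×2.4 + 16.9×2.25 = 82.905 kPa.
Pore pressure: u = 9.81×(4.65 − 0) = 45.617 kPa.
Initial effective stress: σ'_0 = σ_v − u = 82.905 − 45.617 = 37.288 kPa.
Final effective stress: σ'_f = 37.288 + 102 = 139.29 kPa.
σ'_f = 139.29 ≤ σ'_p = 225 kPa, so the clay remains overconsolidated and only the recompression index applies:
S_c = C_r·H/(1+e₀)·log₁₀(σ'_f/σ'_0) = 0.052×4.5/1.9×log₁₀(139.29/37.288)
    = 0.12316 × 0.57235 = 0.07049 m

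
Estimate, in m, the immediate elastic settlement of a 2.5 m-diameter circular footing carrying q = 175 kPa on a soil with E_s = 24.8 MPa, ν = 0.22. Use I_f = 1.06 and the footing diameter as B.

S_e ≈ 0.0178 m

Immediate (elastic) settlement: S_e = q·B·(1−ν²)/E_s · I_f.
E_s = 24.8 MPa = 24800 kPa.
S_e = 175 × 2.5 × (1 − 0.22²) / 24800 × 1.06
    = 175 × 2.5 × 0.9516 / 24800 × 1.06
    = 0.01779 m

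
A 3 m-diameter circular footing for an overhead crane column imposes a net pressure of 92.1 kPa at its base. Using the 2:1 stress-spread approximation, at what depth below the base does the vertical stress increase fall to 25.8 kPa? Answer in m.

2:1 spreading — at depth z the loaded area has grown by z in each plan dimension:
qD²/(D+z)² = Δσ_z ⇒ z = D(√(q/Δσ_z) − 1) = 3×(√(92.1/25.8) − 1) = 2.668 m

z ≈ 2.67 m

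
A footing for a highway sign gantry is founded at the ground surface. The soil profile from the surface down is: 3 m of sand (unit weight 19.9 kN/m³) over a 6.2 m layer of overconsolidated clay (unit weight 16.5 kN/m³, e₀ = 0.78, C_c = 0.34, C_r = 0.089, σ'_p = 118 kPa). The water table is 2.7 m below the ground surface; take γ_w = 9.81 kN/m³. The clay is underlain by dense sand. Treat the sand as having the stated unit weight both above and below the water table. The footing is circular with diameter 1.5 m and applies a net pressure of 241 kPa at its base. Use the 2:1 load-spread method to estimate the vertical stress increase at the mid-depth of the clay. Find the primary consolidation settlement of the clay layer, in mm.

Mid-depth of clay below the ground surface: z = 3 + 6.2/2 = 6.1 m.
Total vertical stress at mid-clay: σ_v = 19.9×3 + 16.5×3.1 = 110.85 kPa.
Pore pressure: u = 9.81×(6.1 − 2.7) = 33.354 kPa.
Initial effective stress: σ'_0 = σ_v − u = 110.85 − 33.354 = 77.496 kPa.
Stress increase at mid-clay by the 2:1 spreading method:
Δσ ≈ qD²/(D+z)² = 241×1.5²/(1.5+6.1)² = 9.388 kPa
Final effective stress: σ'_f = 77.496 + 9.388 = 86.884 kPa.
σ'_f = 86.884 ≤ σ'_p = 118 kPa, so the clay remains overconsolidated and only the recompression index applies:
S_c = C_r·H/(1+e₀)·log₁₀(σ'_f/σ'_0) = 0.089×6.2/1.78×log₁₀(86.884/77.496)
    = 0.31 × 0.049661 = 0.01539 m

S_c ≈ 15.4 mm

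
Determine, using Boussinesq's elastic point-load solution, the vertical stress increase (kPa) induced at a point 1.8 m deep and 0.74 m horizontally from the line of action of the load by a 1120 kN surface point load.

Δσ_z ≈ 112 kPa

Boussinesq vertical stress below a point load on an elastic half-space:
Δσ_z = 3P/(2πz²) · [1 + (r/z)²]^(−5/2)
r/z = 0.74/1.8 = 0.41111; [1+(r/z)²]^(−5/2) = 0.67679.
Δσ_z = 3×1120/(2π×1.8²) × 0.67679 = 165.05 × 0.67679 = 111.7 kPa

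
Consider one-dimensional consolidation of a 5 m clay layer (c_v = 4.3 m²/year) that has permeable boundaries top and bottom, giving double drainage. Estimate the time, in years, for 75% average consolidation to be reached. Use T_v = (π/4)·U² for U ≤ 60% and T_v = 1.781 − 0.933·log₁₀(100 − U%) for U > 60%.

t ≈ 0.693 years

Drainage path length: H_d = H/2 = 2.5 m (double drainage).
U > 60%: T_v = 1.781 − 0.933·log₁₀(100 − 75) = 0.47672.
t = T_v·H_d²/c_v = 0.47672×2.5²/4.3 = 0.6929 years.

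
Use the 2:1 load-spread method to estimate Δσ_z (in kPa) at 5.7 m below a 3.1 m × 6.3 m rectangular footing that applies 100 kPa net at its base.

By the 2:1 method the load spreads at 1 horizontal : 2 vertical, so at depth z the loaded area has grown by z in each plan dimension:
Δσ = qBL/((B+z)(L+z)) = 100×3.1×6.3/((3.1+5.7)(6.3+5.7)) = 18.494 kPa

Δσ_z ≈ 18.5 kPa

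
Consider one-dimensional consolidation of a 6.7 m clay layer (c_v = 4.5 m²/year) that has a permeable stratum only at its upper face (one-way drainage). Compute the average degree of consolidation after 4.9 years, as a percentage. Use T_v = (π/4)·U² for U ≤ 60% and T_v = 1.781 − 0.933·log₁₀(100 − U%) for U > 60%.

Drainage path length: H_d = H = 6.7 m (single drainage).
T_v = c_v·t/H_d² = 4.5×4.9/6.7² = 0.4912.
T_v = 0.4912 corresponds to the U > 60% branch:
U = 1 − 10^((1.781 − T_v)/0.933)/100 = 0.7588

U ≈ 75.9 %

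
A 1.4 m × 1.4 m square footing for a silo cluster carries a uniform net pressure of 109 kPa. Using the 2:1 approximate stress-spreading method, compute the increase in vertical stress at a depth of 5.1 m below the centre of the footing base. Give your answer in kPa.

By the 2:1 method the load spreads at 1 horizontal : 2 vertical, so at depth z the loaded area has grown by z in each plan dimension:
Δσ = qBL/((B+z)(L+z)) = 109×1.4×1.4/((1.4+5.1)(1.4+5.1)) = 5.0566 kPa

Δσ_z ≈ 5.06 kPa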